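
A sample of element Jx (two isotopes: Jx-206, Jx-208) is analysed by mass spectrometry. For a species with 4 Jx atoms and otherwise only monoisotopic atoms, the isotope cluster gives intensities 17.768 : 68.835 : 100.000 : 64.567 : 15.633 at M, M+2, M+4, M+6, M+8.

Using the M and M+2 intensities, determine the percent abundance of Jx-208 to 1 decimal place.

Write p for the Jx-206 fraction. I(M+2)/I(M) = [C(4,1)·p^3·(1−p)] / p^4 = 4·(1−p)/p = 68.835/17.768 = 3.8741
(1−p)/p = 3.8741/4 = 0.9685  ⇒  p = 1/(1 + 0.9685) = 0.5080
Jx-206: 50.8%, Jx-208: 49.2%.

49.2%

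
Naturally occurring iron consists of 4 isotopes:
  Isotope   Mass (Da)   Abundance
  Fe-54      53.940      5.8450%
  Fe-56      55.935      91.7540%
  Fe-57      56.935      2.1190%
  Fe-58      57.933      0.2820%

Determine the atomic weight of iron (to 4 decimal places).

55.8452 Da

Average mass = Σ (abundance × isotope mass) = 0.058450 × 53.940 + 0.917540 × 55.935 + 0.021190 × 56.935 + 0.002820 × 57.933
= 3.15279 + 51.32260 + 1.20645 + 0.16337 = 55.84521 Da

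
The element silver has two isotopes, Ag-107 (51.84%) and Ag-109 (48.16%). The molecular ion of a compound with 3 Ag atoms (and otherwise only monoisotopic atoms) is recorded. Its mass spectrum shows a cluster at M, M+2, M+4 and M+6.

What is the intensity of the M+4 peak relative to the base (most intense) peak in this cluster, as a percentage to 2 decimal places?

92.90%

Binomial terms of (0.5184 + 0.4816)^3: M 0.1393, M+2 0.3883, M+4 0.3607, M+6 0.1117 → M+2 is the base peak.
P(M+2) = C(3,1) × 0.5184^2 × 0.4816^1 = 3 × 0.26873856 × 0.4816 = 0.388273 (base)
P(M+4) = C(3,2) × 0.5184^1 × 0.4816^2 = 3 × 0.5184 × 0.23193856 = 0.360711
Relative intensity = 0.360711 / 0.388273 × 100 = 92.90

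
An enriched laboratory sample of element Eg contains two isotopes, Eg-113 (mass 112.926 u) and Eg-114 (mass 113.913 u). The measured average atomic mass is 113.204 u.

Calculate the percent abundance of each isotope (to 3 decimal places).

Let x be the fractional abundance of Eg-113; then Eg-114 has abundance 1 − x.
112.926·x + 113.913·(1 − x) = 113.204
(112.926 − 113.913)·x = 113.204 − 113.913
x = -0.709 / -0.987 = 0.71834 → 71.834% Eg-113, 28.166% Eg-114.

Eg-113: 71.834%, Eg-114: 28.166%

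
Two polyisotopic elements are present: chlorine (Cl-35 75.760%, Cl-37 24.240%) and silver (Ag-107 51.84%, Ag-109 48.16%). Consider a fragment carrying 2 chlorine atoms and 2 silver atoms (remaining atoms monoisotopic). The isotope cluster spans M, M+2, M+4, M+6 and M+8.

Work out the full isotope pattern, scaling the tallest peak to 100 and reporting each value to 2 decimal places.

Chlorine pattern (n=2): 0.57395776 : 0.36728448 : 0.05875776
Silver pattern (n=2): 0.26873856 : 0.49932288 : 0.23193856
Convolve the two distributions (both contribute in 2-u steps):
  M: 0.57395776×0.26873856 = 0.154245
  M+2: 0.57395776×0.49932288 + 0.36728448×0.26873856 = 0.385294
  M+4: 0.57395776×0.23193856 + 0.36728448×0.49932288 + 0.05875776×0.26873856 = 0.332307
  M+6: 0.36728448×0.23193856 + 0.05875776×0.49932288 = 0.114527
  M+8: 0.05875776×0.23193856 = 0.013628
Scale to base peak (0.385294) = 100: 40.03 : 100.00 : 86.25 : 29.72 : 3.54

40.03 : 100.00 : 86.25 : 29.72 : 3.54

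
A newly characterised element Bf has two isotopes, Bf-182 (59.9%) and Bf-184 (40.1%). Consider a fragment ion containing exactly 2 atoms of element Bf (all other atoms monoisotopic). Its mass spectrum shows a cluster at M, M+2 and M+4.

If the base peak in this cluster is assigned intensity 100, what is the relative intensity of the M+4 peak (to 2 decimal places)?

Binomial terms of (0.599 + 0.401)^2: M 0.3588, M+2 0.4804, M+4 0.1608 → M+2 is the base peak.
P(M+2) = C(2,1) × 0.599^1 × 0.401^1 = 2 × 0.5990 × 0.4010 = 0.480398 (base)
P(M+4) = C(2,2) × 0.599^0 × 0.401^2 = 1 × 1.0000 × 0.160801 = 0.160801
Relative intensity = 0.160801 / 0.480398 × 100 = 33.47

33.47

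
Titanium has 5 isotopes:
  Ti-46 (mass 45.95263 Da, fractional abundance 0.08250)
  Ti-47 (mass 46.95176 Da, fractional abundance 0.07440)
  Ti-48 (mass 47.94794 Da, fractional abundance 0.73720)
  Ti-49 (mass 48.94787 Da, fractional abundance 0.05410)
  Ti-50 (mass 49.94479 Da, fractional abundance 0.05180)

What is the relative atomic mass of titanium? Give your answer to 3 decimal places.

Average mass = Σ (abundance × isotope mass) = 0.08250 × 45.95263 + 0.07440 × 46.95176 + 0.73720 × 47.94794 + 0.05410 × 48.94787 + 0.05180 × 49.94479
= 3.791092 + 3.493211 + 35.347221 + 2.648080 + 2.587140 = 47.866744 Da

47.867 Da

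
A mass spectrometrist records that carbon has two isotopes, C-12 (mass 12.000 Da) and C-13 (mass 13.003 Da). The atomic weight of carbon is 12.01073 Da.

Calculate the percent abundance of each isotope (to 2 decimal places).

C-12: 98.93%, C-13: 1.07%

With x = fraction of C-12 (so C-13 is 1 − x):
12.000·x + 13.003·(1 − x) = 12.01073
(12.000 − 13.003)·x = 12.01073 − 13.003
x = -0.99227 / -1.003 = 0.98930 → 98.93% C-12, 1.07% C-13.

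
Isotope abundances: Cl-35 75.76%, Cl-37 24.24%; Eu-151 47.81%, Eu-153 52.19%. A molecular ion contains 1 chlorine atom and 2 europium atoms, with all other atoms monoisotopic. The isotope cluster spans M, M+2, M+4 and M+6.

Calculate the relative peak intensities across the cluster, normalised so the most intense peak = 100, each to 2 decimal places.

Chlorine pattern (n=1): 0.7576 : 0.2424
Europium pattern (n=2): 0.22857961 : 0.49904078 : 0.27237961
Convolve the two distributions (both contribute in 2-u steps):
  M: 0.7576×0.22857961 = 0.173172
  M+2: 0.7576×0.49904078 + 0.2424×0.22857961 = 0.433481
  M+4: 0.7576×0.27237961 + 0.2424×0.49904078 = 0.327322
  M+6: 0.2424×0.27237961 = 0.066025
Scale to base peak (0.433481) = 100: 39.95 : 100.00 : 75.51 : 15.23

39.95 : 100.00 : 75.51 : 15.23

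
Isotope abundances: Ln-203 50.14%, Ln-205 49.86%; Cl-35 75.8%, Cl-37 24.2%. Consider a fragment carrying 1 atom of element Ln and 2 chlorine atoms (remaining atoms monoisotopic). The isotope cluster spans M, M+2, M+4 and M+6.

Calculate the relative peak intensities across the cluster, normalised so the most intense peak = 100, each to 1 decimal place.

Element Ln pattern (n=1): 0.5014 : 0.4986
Chlorine pattern (n=2): 0.574564 : 0.366872 : 0.058564
Convolve the two distributions (both contribute in 2-u steps):
  M: 0.5014×0.574564 = 0.288086
  M+2: 0.5014×0.366872 + 0.4986×0.574564 = 0.470427
  M+4: 0.5014×0.058564 + 0.4986×0.366872 = 0.212286
  M+6: 0.4986×0.058564 = 0.029200
Scale to base peak (0.470427) = 100: 61.2 : 100.0 : 45.1 : 6.2

61.2 : 100.0 : 45.1 : 6.2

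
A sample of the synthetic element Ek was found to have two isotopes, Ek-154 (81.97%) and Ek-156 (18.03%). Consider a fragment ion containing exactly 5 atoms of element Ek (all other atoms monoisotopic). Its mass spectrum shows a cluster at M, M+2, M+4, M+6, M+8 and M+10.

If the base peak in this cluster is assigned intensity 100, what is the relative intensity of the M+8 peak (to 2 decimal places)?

(0.8197 + 0.1803)^5 gives M 0.3701, M+2 0.4070, M+4 0.1790, M+6 0.0394, M+8 0.0043, M+10 0.0002; the largest is M+2.
P(M+2) = C(5,1) × 0.8197^4 × 0.1803^1 = 5 × 0.45146048 × 0.1803 = 0.406992 (base)
P(M+8) = C(5,4) × 0.8197^1 × 0.1803^4 = 5 × 0.8197 × 0.00105678 = 0.004331
Relative intensity = 0.004331 / 0.406992 × 100 = 1.06

1.06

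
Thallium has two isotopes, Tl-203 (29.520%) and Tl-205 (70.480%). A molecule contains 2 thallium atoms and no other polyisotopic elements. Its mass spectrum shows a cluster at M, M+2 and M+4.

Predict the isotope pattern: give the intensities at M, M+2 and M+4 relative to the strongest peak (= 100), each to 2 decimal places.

17.54 : 83.77 : 100.00

Each Tl atom is independently Tl-203 (p = 0.29520) or Tl-205 (q = 0.70480); the cluster is the binomial expansion (p + q)^2.
P(M) = 0.29520^2 = 0.087143
P(M+2) = 2 × 0.29520^1 × 0.70480^1 = 0.416114
P(M+4) = 0.70480^2 = 0.496743
The M+4 peak is largest (0.496743); scaling to 100 gives 17.54 : 83.77 : 100.00.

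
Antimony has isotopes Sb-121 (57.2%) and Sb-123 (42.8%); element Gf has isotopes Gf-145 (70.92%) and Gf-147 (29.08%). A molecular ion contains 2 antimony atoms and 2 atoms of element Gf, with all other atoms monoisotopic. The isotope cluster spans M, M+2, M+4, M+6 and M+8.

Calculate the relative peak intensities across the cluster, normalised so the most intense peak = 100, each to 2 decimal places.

Antimony pattern (n=2): 0.327184 : 0.489632 : 0.183184
Element Gf pattern (n=2): 0.50296464 : 0.41247072 : 0.08456464
Convolve the two distributions (both contribute in 2-u steps):
  M: 0.327184×0.50296464 = 0.164562
  M+2: 0.327184×0.41247072 + 0.489632×0.50296464 = 0.381221
  M+4: 0.327184×0.08456464 + 0.489632×0.41247072 + 0.183184×0.50296464 = 0.321762
  M+6: 0.489632×0.08456464 + 0.183184×0.41247072 = 0.116964
  M+8: 0.183184×0.08456464 = 0.015491
Scale to base peak (0.381221) = 100: 43.17 : 100.00 : 84.40 : 30.68 : 4.06

43.17 : 100.00 : 84.40 : 30.68 : 4.06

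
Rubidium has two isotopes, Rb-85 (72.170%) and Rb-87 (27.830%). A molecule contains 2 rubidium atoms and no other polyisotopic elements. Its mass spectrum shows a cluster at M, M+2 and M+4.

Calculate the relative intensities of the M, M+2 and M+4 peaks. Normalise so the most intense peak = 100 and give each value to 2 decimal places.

The 2 Rb atoms are independent, so intensities follow the terms of (0.72170 + 0.27830)^2.
P(M) = 0.72170^2 = 0.520851
P(M+2) = 2 × 0.72170^1 × 0.27830^1 = 0.401698
P(M+4) = 0.27830^2 = 0.077451
The M peak is largest (0.520851); scaling to 100 gives 100.00 : 77.12 : 14.87.

100.00 : 77.12 : 14.87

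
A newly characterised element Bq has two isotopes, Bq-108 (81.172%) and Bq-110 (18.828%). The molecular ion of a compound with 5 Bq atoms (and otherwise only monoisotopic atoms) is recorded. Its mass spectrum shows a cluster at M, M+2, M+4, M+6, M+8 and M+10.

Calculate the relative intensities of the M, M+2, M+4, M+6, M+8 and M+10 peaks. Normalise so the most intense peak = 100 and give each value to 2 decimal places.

Expanding (0.81172 + 0.18828)^5:
P(M) = 0.81172^5 = 0.352396
P(M+2) = 5 × 0.81172^4 × 0.18828^1 = 0.408695
P(M+4) = 10 × 0.81172^3 × 0.18828^2 = 0.189595
P(M+6) = 10 × 0.81172^2 × 0.18828^3 = 0.043977
P(M+8) = 5 × 0.81172^1 × 0.18828^4 = 0.005100
P(M+10) = 0.18828^5 = 0.000237
The M+2 peak is largest (0.408695); scaling to 100 gives 86.22 : 100.00 : 46.39 : 10.76 : 1.25 : 0.06.

86.22 : 100.00 : 46.39 : 10.76 : 1.25 : 0.06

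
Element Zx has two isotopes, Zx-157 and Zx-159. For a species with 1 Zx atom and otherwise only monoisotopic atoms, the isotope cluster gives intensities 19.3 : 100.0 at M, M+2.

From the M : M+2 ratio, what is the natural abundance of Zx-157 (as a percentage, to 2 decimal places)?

Write p for the Zx-157 fraction. I(M+2)/I(M) = [C(1,1)·p^0·(1−p)] / p^1 = 1·(1−p)/p = 100.0/19.3 = 5.1813
(1−p)/p = 5.1813/1 = 5.1813  ⇒  p = 1/(1 + 5.1813) = 0.1618
Zx-157: 16.18%, Zx-159: 83.82%.

16.18%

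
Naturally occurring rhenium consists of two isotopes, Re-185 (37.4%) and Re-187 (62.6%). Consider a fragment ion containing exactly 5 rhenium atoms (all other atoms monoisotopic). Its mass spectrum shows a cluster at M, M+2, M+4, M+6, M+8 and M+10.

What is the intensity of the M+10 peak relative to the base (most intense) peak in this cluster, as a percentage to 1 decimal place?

Term probabilities: M 0.0073, M+2 0.0612, M+4 0.2050, M+6 0.3431, M+8 0.2872, M+10 0.0961. Base peak = M+6.
P(M+6) = C(5,3) × 0.374^2 × 0.626^3 = 10 × 0.139876 × 0.24531438 = 0.343136 (base)
P(M+10) = C(5,5) × 0.374^0 × 0.626^5 = 1 × 1.0000 × 0.09613282 = 0.096133
Relative intensity = 0.096133 / 0.343136 × 100 = 28.0

28.0%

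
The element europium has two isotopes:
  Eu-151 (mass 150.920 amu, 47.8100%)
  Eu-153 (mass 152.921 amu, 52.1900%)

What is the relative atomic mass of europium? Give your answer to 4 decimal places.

The abundance-weighted mean is 0.478100 × 150.920 + 0.521900 × 152.921
= 72.15485 + 79.80947 = 151.96432 amu

151.9643 amu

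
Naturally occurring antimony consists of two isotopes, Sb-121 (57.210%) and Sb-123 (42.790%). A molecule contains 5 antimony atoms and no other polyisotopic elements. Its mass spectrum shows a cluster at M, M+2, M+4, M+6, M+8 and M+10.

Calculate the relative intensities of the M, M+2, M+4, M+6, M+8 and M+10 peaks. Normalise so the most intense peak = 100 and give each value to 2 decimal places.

Expanding (0.57210 + 0.42790)^5:
P(M) = 0.57210^5 = 0.061286
P(M+2) = 5 × 0.57210^4 × 0.42790^1 = 0.229192
P(M+4) = 10 × 0.57210^3 × 0.42790^2 = 0.342847
P(M+6) = 10 × 0.57210^2 × 0.42790^3 = 0.256431
P(M+8) = 5 × 0.57210^1 × 0.42790^4 = 0.095898
P(M+10) = 0.42790^5 = 0.014345
The M+4 peak is largest (0.342847); scaling to 100 gives 17.88 : 66.85 : 100.00 : 74.79 : 27.97 : 4.18.

17.88 : 66.85 : 100.00 : 74.79 : 27.97 : 4.18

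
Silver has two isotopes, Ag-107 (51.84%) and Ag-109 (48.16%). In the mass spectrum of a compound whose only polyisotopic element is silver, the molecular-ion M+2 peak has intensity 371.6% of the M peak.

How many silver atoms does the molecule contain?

4

The M+2/M ratio from n Ag atoms is n · q/p = n · 0.4816/0.5184.
n = 3.716 × 0.5184/0.4816 = 4.00 ≈ 4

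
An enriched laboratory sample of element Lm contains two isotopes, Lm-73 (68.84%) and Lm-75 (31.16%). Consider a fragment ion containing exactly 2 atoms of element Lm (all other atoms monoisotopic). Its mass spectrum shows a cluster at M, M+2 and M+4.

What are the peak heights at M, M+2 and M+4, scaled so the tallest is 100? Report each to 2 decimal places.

Each Lm atom is independently Lm-73 (p = 0.6884) or Lm-75 (q = 0.3116); the cluster is the binomial expansion (p + q)^2.
P(M) = 0.6884^2 = 0.473895
P(M+2) = 2 × 0.6884^1 × 0.3116^1 = 0.429011
P(M+4) = 0.3116^2 = 0.097095
The M peak is largest (0.473895); scaling to 100 gives 100.00 : 90.53 : 20.49.

100.00 : 90.53 : 20.49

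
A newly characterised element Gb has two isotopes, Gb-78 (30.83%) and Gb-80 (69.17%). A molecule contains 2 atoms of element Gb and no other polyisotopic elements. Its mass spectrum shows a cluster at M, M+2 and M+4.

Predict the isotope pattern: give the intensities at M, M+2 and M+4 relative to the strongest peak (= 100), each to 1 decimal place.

Expanding (0.3083 + 0.6917)^2:
P(M) = 0.3083^2 = 0.095049
P(M+2) = 2 × 0.3083^1 × 0.6917^1 = 0.426502
P(M+4) = 0.6917^2 = 0.478449
The M+4 peak is largest (0.478449); scaling to 100 gives 19.9 : 89.1 : 100.0.

19.9 : 89.1 : 100.0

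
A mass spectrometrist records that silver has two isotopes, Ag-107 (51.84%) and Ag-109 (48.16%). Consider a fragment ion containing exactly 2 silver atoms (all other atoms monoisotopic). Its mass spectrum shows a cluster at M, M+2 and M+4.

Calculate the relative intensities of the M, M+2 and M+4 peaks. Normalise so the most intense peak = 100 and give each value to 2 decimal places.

53.82 : 100.00 : 46.45

The 2 Ag atoms are independent, so intensities follow the terms of (0.5184 + 0.4816)^2.
P(M) = 0.5184^2 = 0.268739
P(M+2) = 2 × 0.5184^1 × 0.4816^1 = 0.499323
P(M+4) = 0.4816^2 = 0.231939
The M+2 peak is largest (0.499323); scaling to 100 gives 53.82 : 100.00 : 46.45.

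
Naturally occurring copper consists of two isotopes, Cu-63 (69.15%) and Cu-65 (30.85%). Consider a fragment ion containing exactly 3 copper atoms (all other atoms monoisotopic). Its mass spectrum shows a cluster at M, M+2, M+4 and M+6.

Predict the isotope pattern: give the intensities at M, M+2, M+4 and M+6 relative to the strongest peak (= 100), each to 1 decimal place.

74.7 : 100.0 : 44.6 : 6.6

Expanding (0.6915 + 0.3085)^3:
P(M) = 0.6915^3 = 0.330656
P(M+2) = 3 × 0.6915^2 × 0.3085^1 = 0.442548
P(M+4) = 3 × 0.6915^1 × 0.3085^2 = 0.197435
P(M+6) = 0.3085^3 = 0.029361
The M+2 peak is largest (0.442548); scaling to 100 gives 74.7 : 100.0 : 44.6 : 6.6.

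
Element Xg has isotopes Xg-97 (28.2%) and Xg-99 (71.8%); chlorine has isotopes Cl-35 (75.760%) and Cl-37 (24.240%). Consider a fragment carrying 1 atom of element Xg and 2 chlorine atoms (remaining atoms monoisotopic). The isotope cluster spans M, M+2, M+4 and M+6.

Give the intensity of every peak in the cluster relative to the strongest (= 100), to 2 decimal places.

31.39 : 100.00 : 54.35 : 8.18

Element Xg pattern (n=1): 0.2820 : 0.7180
Chlorine pattern (n=2): 0.57395776 : 0.36728448 : 0.05875776
Convolve the two distributions (both contribute in 2-u steps):
  M: 0.2820×0.57395776 = 0.161856
  M+2: 0.2820×0.36728448 + 0.7180×0.57395776 = 0.515676
  M+4: 0.2820×0.05875776 + 0.7180×0.36728448 = 0.280280
  M+6: 0.7180×0.05875776 = 0.042188
Scale to base peak (0.515676) = 100: 31.39 : 100.00 : 54.35 : 8.18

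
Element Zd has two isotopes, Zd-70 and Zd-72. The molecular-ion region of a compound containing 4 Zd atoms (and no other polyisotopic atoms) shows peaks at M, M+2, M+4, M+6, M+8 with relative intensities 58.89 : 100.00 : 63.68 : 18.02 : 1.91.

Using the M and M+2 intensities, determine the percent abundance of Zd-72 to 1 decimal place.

Let p = fractional abundance of Zd-70. I(M+2)/I(M) = [C(4,1)·p^3·(1−p)] / p^4 = 4·(1−p)/p = 100.00/58.89 = 1.6981
(1−p)/p = 1.6981/4 = 0.4245  ⇒  p = 1/(1 + 0.4245) = 0.7020
Zd-70: 70.2%, Zd-72: 29.8%.

29.8%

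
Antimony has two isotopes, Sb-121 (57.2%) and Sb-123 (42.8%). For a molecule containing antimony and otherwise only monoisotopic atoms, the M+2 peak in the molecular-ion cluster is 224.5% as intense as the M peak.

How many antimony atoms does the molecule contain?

For n independent Sb atoms, I(M+2)/I(M) = n · (abundance Sb-123) / (abundance Sb-121) = n · 0.428/0.572.
n = 2.245 × 0.572/0.428 = 3.00 ≈ 3

3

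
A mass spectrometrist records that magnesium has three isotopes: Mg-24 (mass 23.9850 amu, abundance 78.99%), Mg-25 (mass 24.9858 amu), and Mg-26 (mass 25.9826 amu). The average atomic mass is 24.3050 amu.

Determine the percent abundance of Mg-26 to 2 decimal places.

11.01%

Let x and y be the fractions of Mg-25 and Mg-26. Then x + y = 1 − 0.7899 = 0.2101 and 24.9858x + 25.9826y = 24.3050 − 0.7899×23.9850 = 5.3592485.
Substituting: 24.9858x + 25.9826(0.2101 − x) = 5.3592485
(24.9858 − 25.9826)x = -0.09969576  ⇒  x = 0.10002, y = 0.11008
Mg-25: 10.00%, Mg-26: 11.01%.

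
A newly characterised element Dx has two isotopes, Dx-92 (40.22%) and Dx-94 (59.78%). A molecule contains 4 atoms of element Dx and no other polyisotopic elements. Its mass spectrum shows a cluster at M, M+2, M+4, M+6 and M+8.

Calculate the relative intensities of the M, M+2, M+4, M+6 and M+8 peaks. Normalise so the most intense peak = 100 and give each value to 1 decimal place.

The 4 Dx atoms are independent, so intensities follow the terms of (0.4022 + 0.5978)^4.
P(M) = 0.4022^4 = 0.026168
P(M+2) = 4 × 0.4022^3 × 0.5978^1 = 0.155576
P(M+4) = 6 × 0.4022^2 × 0.5978^2 = 0.346854
P(M+6) = 4 × 0.4022^1 × 0.5978^3 = 0.343692
P(M+8) = 0.5978^4 = 0.127710
The M+4 peak is largest (0.346854); scaling to 100 gives 7.5 : 44.9 : 100.0 : 99.1 : 36.8.

7.5 : 44.9 : 100.0 : 99.1 : 36.8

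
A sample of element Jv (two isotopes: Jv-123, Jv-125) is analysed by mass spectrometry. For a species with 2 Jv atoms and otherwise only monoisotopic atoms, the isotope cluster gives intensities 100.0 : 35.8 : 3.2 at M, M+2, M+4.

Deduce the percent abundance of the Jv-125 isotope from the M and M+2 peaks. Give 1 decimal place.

15.2%

Write p for the Jv-123 fraction. I(M+2)/I(M) = [C(2,1)·p^1·(1−p)] / p^2 = 2·(1−p)/p = 35.8/100.0 = 0.3580
(1−p)/p = 0.3580/2 = 0.1790  ⇒  p = 1/(1 + 0.1790) = 0.8482
Jv-123: 84.8%, Jv-125: 15.2%.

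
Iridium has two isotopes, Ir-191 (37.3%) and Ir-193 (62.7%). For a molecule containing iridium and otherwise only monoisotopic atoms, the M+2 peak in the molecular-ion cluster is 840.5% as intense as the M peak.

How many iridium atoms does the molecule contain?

5

With n Ir atoms, P(M+2)/P(M) = C(n,1)·p^(n−1)q / p^n = n·q/p = n · 0.627/0.373.
n = 8.405 × 0.373/0.627 = 5.00 ≈ 5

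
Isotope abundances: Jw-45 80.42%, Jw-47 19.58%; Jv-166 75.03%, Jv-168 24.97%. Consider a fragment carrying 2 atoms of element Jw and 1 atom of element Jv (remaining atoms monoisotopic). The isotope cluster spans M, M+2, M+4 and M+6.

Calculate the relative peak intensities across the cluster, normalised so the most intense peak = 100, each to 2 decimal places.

Element Jw pattern (n=2): 0.64673764 : 0.31492472 : 0.03833764
Element Jv pattern (n=1): 0.7503 : 0.2497
Convolve the two distributions (both contribute in 2-u steps):
  M: 0.64673764×0.7503 = 0.485247
  M+2: 0.64673764×0.2497 + 0.31492472×0.7503 = 0.397778
  M+4: 0.31492472×0.2497 + 0.03833764×0.7503 = 0.107401
  M+6: 0.03833764×0.2497 = 0.009573
Scale to base peak (0.485247) = 100: 100.00 : 81.97 : 22.13 : 1.97

100.00 : 81.97 : 22.13 : 1.97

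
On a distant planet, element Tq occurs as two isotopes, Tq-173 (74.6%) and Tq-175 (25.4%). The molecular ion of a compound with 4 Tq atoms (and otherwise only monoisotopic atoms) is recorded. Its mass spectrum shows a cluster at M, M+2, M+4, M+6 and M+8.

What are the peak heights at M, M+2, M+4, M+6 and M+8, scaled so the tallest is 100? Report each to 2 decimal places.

73.43 : 100.00 : 51.07 : 11.59 : 0.99

The 4 Tq atoms are independent, so intensities follow the terms of (0.746 + 0.254)^4.
P(M) = 0.746^4 = 0.309710
P(M+2) = 4 × 0.746^3 × 0.254^1 = 0.421804
P(M+4) = 6 × 0.746^2 × 0.254^2 = 0.215425
P(M+6) = 4 × 0.746^1 × 0.254^3 = 0.048899
P(M+8) = 0.254^4 = 0.004162
The M+2 peak is largest (0.421804); scaling to 100 gives 73.43 : 100.00 : 51.07 : 11.59 : 0.99.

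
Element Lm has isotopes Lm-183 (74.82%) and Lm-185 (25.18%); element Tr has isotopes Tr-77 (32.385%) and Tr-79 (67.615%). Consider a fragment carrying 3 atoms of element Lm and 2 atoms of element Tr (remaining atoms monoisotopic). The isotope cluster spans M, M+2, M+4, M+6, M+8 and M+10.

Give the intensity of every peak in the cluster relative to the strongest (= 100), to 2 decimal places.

Element Lm pattern (n=3): 0.41884478 : 0.42287537 : 0.14231491 : 0.01596494
Element Tr pattern (n=2): 0.10487882 : 0.43794236 : 0.45717882
Convolve the two distributions (both contribute in 2-u steps):
  M: 0.41884478×0.10487882 = 0.043928
  M+2: 0.41884478×0.43794236 + 0.42287537×0.10487882 = 0.227781
  M+4: 0.41884478×0.45717882 + 0.42287537×0.43794236 + 0.14231491×0.10487882 = 0.391608
  M+6: 0.42287537×0.45717882 + 0.14231491×0.43794236 + 0.01596494×0.10487882 = 0.257330
  M+8: 0.14231491×0.45717882 + 0.01596494×0.43794236 = 0.072055
  M+10: 0.01596494×0.45717882 = 0.007299
Scale to base peak (0.391608) = 100: 11.22 : 58.17 : 100.00 : 65.71 : 18.40 : 1.86

11.22 : 58.17 : 100.00 : 65.71 : 18.40 : 1.86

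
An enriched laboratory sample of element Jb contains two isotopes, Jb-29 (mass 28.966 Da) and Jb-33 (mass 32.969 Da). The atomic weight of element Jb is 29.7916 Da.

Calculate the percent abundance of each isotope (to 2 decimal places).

Jb-29: 79.38%, Jb-33: 20.62%

Writing the weighted mean with unknown fraction x of Jb-29:
28.966·x + 32.969·(1 − x) = 29.7916
(28.966 − 32.969)·x = 29.7916 − 32.969
x = -3.1774 / -4.003 = 0.79375 → 79.38% Jb-29, 20.62% Jb-33.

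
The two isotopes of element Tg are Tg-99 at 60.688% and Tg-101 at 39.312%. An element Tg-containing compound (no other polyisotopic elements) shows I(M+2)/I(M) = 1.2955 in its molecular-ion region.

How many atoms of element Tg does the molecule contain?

For n independent Tg atoms, I(M+2)/I(M) = n · (abundance Tg-101) / (abundance Tg-99) = n · 0.39312/0.60688.
n = 1.2955 × 0.60688/0.39312 = 2.00 ≈ 2

2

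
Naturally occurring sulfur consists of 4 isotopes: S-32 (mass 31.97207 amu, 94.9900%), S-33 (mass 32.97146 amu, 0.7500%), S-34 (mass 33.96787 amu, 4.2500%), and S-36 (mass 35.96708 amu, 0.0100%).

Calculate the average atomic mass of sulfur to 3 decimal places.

Average mass = Σ (abundance × isotope mass) = 0.949900 × 31.97207 + 0.007500 × 32.97146 + 0.042500 × 33.96787 + 0.000100 × 35.96708
= 30.370269 + 0.247286 + 1.443634 + 0.003597 = 32.064786 amu

32.065 amu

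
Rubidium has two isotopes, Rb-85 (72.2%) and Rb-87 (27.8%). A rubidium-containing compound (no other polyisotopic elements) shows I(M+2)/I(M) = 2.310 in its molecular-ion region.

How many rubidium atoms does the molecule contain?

6

With n Rb atoms, P(M+2)/P(M) = C(n,1)·p^(n−1)q / p^n = n·q/p = n · 0.278/0.722.
n = 2.310 × 0.722/0.278 = 6.00 ≈ 6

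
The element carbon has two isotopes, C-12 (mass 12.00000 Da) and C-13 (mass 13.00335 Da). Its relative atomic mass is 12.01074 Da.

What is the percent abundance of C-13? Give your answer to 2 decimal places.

Writing the weighted mean with unknown fraction x of C-12:
12.00000·x + 13.00335·(1 − x) = 12.01074
(12.00000 − 13.00335)·x = 12.01074 − 13.00335
x = -0.99261 / -1.00335 = 0.98930 → 98.93% C-12, 1.07% C-13.

1.07%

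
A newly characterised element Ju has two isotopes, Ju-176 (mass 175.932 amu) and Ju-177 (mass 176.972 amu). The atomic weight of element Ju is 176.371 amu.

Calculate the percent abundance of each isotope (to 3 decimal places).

Ju-176: 57.788%, Ju-177: 42.212%

Let x be the fractional abundance of Ju-176; then Ju-177 has abundance 1 − x.
175.932·x + 176.972·(1 − x) = 176.371
(175.932 − 176.972)·x = 176.371 − 176.972
x = -0.601 / -1.040 = 0.57788 → 57.788% Ju-176, 42.212% Ju-177.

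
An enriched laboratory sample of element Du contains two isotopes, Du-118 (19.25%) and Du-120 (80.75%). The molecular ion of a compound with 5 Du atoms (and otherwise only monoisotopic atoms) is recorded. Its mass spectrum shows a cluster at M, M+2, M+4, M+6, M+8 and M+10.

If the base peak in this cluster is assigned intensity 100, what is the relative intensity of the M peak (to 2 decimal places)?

0.06

Binomial terms of (0.1925 + 0.8075)^5: M 0.0003, M+2 0.0055, M+4 0.0465, M+6 0.1951, M+8 0.4092, M+10 0.3433 → M+8 is the base peak.
P(M+8) = C(5,4) × 0.1925^1 × 0.8075^4 = 5 × 0.1925 × 0.42517735 = 0.409233 (base)
P(M) = C(5,0) × 0.1925^5 × 0.8075^0 = 1 × 0.00026433 × 1.0000 = 0.000264
Relative intensity = 0.000264 / 0.409233 × 100 = 0.06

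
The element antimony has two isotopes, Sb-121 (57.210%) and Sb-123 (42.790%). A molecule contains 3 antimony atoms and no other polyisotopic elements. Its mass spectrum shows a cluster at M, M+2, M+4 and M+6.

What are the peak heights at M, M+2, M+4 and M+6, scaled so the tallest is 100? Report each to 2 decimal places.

44.57 : 100.00 : 74.79 : 18.65

Expanding (0.57210 + 0.42790)^3:
P(M) = 0.57210^3 = 0.187247
P(M+2) = 3 × 0.57210^2 × 0.42790^1 = 0.420153
P(M+4) = 3 × 0.57210^1 × 0.42790^2 = 0.314252
P(M+6) = 0.42790^3 = 0.078348
The M+2 peak is largest (0.420153); scaling to 100 gives 44.57 : 100.00 : 74.79 : 18.65.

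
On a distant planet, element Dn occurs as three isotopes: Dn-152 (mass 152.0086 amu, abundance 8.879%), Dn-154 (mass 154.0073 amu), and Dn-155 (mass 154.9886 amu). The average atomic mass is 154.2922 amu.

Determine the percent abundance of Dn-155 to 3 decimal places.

Let x and y be the fractions of Dn-154 and Dn-155. Then x + y = 1 − 0.08879 = 0.91121 and 154.0073x + 154.9886y = 154.2922 − 0.08879×152.0086 = 140.795356406.
Substituting: 154.0073x + 154.9886(0.91121 − x) = 140.795356406
(154.0073 − 154.9886)x = -0.4318058  ⇒  x = 0.44003, y = 0.47118
Dn-154: 44.003%, Dn-155: 47.118%.

47.118%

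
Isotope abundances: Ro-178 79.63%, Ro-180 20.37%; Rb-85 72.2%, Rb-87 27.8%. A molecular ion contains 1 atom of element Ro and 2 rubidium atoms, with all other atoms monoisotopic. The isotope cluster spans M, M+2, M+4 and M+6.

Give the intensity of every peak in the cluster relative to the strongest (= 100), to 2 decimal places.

97.48 : 100.00 : 33.65 : 3.70

Element Ro pattern (n=1): 0.7963 : 0.2037
Rubidium pattern (n=2): 0.521284 : 0.401432 : 0.077284
Convolve the two distributions (both contribute in 2-u steps):
  M: 0.7963×0.521284 = 0.415098
  M+2: 0.7963×0.401432 + 0.2037×0.521284 = 0.425846
  M+4: 0.7963×0.077284 + 0.2037×0.401432 = 0.143313
  M+6: 0.2037×0.077284 = 0.015743
Scale to base peak (0.425846) = 100: 97.48 : 100.00 : 33.65 : 3.70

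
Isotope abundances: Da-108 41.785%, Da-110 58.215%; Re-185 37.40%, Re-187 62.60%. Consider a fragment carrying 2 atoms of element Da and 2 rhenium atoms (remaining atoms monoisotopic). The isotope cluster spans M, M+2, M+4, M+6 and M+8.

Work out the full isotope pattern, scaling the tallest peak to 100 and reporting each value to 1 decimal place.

Element Da pattern (n=2): 0.17459862 : 0.48650276 : 0.33889862
Rhenium pattern (n=2): 0.139876 : 0.468248 : 0.391876
Convolve the two distributions (both contribute in 2-u steps):
  M: 0.17459862×0.139876 = 0.024422
  M+2: 0.17459862×0.468248 + 0.48650276×0.139876 = 0.149806
  M+4: 0.17459862×0.391876 + 0.48650276×0.468248 + 0.33889862×0.139876 = 0.343629
  M+6: 0.48650276×0.391876 + 0.33889862×0.468248 = 0.349337
  M+8: 0.33889862×0.391876 = 0.132806
Scale to base peak (0.349337) = 100: 7.0 : 42.9 : 98.4 : 100.0 : 38.0

7.0 : 42.9 : 98.4 : 100.0 : 38.0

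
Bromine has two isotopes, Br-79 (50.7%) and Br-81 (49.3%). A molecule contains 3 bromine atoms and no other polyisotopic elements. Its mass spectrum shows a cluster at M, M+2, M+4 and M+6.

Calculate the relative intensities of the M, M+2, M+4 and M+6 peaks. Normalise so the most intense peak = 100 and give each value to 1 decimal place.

Expanding (0.507 + 0.493)^3:
P(M) = 0.507^3 = 0.130324
P(M+2) = 3 × 0.507^2 × 0.493^1 = 0.380175
P(M+4) = 3 × 0.507^1 × 0.493^2 = 0.369678
P(M+6) = 0.493^3 = 0.119823
The M+2 peak is largest (0.380175); scaling to 100 gives 34.3 : 100.0 : 97.2 : 31.5.

34.3 : 100.0 : 97.2 : 31.5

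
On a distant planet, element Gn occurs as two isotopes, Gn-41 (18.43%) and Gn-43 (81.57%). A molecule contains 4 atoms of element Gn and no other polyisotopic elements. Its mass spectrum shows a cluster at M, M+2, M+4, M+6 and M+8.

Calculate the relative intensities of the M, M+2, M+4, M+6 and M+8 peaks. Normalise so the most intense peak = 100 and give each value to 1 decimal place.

0.3 : 4.6 : 30.6 : 90.4 : 100.0

Each Gn atom is independently Gn-41 (p = 0.1843) or Gn-43 (q = 0.8157); the cluster is the binomial expansion (p + q)^4.
P(M) = 0.1843^4 = 0.001154
P(M+2) = 4 × 0.1843^3 × 0.8157^1 = 0.020425
P(M+4) = 6 × 0.1843^2 × 0.8157^2 = 0.135601
P(M+6) = 4 × 0.1843^1 × 0.8157^3 = 0.400108
P(M+8) = 0.8157^4 = 0.442713
The M+8 peak is largest (0.442713); scaling to 100 gives 0.3 : 4.6 : 30.6 : 90.4 : 100.0.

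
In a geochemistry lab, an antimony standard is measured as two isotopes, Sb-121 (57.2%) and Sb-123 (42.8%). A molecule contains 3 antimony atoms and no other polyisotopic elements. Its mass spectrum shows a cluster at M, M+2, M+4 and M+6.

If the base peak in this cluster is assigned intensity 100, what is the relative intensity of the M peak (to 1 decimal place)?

Binomial terms of (0.572 + 0.428)^3: M 0.1871, M+2 0.4201, M+4 0.3143, M+6 0.0784 → M+2 is the base peak.
P(M+2) = C(3,1) × 0.572^2 × 0.428^1 = 3 × 0.327184 × 0.4280 = 0.420104 (base)
P(M) = C(3,0) × 0.572^3 × 0.428^0 = 1 × 0.18714925 × 1.0000 = 0.187149
Relative intensity = 0.187149 / 0.420104 × 100 = 44.5

44.5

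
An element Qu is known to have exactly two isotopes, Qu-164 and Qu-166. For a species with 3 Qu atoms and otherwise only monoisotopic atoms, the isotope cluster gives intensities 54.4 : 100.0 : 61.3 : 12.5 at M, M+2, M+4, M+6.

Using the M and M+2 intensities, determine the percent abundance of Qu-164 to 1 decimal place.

If p is the fraction of Qu that is Qu-164, then I(M+2)/I(M) = [C(3,1)·p^2·(1−p)] / p^3 = 3·(1−p)/p = 100.0/54.4 = 1.8382
(1−p)/p = 1.8382/3 = 0.6127  ⇒  p = 1/(1 + 0.6127) = 0.6201
Qu-164: 62.0%, Qu-166: 38.0%.

62.0%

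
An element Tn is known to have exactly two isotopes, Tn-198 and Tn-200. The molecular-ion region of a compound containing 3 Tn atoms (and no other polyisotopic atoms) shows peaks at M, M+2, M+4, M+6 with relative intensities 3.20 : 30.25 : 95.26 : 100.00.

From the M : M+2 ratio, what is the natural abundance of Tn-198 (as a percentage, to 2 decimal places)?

24.09%

Let p = fractional abundance of Tn-198. I(M+2)/I(M) = [C(3,1)·p^2·(1−p)] / p^3 = 3·(1−p)/p = 30.25/3.20 = 9.4531
(1−p)/p = 9.4531/3 = 3.1510  ⇒  p = 1/(1 + 3.1510) = 0.2409
Tn-198: 24.09%, Tn-200: 75.91%.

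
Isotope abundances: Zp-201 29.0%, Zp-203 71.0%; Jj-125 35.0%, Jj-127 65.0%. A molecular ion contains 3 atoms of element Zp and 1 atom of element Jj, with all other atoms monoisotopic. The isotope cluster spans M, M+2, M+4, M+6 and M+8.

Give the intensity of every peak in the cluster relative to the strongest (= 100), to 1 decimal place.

Element Zp pattern (n=3): 0.024389 : 0.179133 : 0.438567 : 0.357911
Element Jj pattern (n=1): 0.3500 : 0.6500
Convolve the two distributions (both contribute in 2-u steps):
  M: 0.024389×0.3500 = 0.008536
  M+2: 0.024389×0.6500 + 0.179133×0.3500 = 0.078549
  M+4: 0.179133×0.6500 + 0.438567×0.3500 = 0.269935
  M+6: 0.438567×0.6500 + 0.357911×0.3500 = 0.410337
  M+8: 0.357911×0.6500 = 0.232642
Scale to base peak (0.410337) = 100: 2.1 : 19.1 : 65.8 : 100.0 : 56.7

2.1 : 19.1 : 65.8 : 100.0 : 56.7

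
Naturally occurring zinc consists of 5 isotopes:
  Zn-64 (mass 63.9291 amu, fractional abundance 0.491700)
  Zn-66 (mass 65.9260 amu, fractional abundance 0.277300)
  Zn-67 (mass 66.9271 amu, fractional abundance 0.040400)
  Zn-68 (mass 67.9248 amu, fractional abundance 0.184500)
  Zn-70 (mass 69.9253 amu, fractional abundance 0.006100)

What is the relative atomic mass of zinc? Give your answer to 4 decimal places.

65.3777 amu

Ar = Σ fᵢ·mᵢ = 0.491700 × 63.9291 + 0.277300 × 65.9260 + 0.040400 × 66.9271 + 0.184500 × 67.9248 + 0.006100 × 69.9253
= 31.43394 + 18.28128 + 2.70385 + 12.53213 + 0.42654 = 65.37774 amu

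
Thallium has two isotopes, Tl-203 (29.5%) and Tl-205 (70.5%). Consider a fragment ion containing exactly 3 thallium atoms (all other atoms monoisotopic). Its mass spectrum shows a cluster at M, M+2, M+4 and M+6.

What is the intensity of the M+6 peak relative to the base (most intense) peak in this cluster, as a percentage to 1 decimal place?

79.7%

Binomial terms of (0.295 + 0.705)^3: M 0.0257, M+2 0.1841, M+4 0.4399, M+6 0.3504 → M+4 is the base peak.
P(M+4) = C(3,2) × 0.295^1 × 0.705^2 = 3 × 0.2950 × 0.497025 = 0.439867 (base)
P(M+6) = C(3,3) × 0.295^0 × 0.705^3 = 1 × 1.0000 × 0.35040263 = 0.350403
Relative intensity = 0.350403 / 0.439867 × 100 = 79.7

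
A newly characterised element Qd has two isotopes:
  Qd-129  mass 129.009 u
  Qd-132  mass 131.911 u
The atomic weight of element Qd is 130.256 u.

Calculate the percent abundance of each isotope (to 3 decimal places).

Qd-129: 57.030%, Qd-132: 42.970%

With x = fraction of Qd-129 (so Qd-132 is 1 − x):
129.009·x + 131.911·(1 − x) = 130.256
(129.009 − 131.911)·x = 130.256 − 131.911
x = -1.655 / -2.902 = 0.57030 → 57.030% Qd-129, 42.970% Qd-132.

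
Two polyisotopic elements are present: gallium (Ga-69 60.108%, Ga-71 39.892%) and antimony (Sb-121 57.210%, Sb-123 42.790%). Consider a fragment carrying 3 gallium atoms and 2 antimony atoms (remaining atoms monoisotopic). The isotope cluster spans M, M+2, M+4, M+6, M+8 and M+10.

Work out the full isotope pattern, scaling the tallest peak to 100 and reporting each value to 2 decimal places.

20.58 : 71.76 : 100.00 : 69.62 : 24.21 : 3.37

Gallium pattern (n=3): 0.2171685 : 0.432386 : 0.2869625 : 0.063483
Antimony pattern (n=2): 0.32729841 : 0.48960318 : 0.18309841
Convolve the two distributions (both contribute in 2-u steps):
  M: 0.2171685×0.32729841 = 0.071079
  M+2: 0.2171685×0.48960318 + 0.432386×0.32729841 = 0.247846
  M+4: 0.2171685×0.18309841 + 0.432386×0.48960318 + 0.2869625×0.32729841 = 0.345383
  M+6: 0.432386×0.18309841 + 0.2869625×0.48960318 + 0.063483×0.32729841 = 0.240445
  M+8: 0.2869625×0.18309841 + 0.063483×0.48960318 = 0.083624
  M+10: 0.063483×0.18309841 = 0.011624
Scale to base peak (0.345383) = 100: 20.58 : 71.76 : 100.00 : 69.62 : 24.21 : 3.37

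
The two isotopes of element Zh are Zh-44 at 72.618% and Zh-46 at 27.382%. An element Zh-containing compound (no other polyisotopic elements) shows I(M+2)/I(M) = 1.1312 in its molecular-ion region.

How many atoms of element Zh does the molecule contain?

With n Zh atoms, P(M+2)/P(M) = C(n,1)·p^(n−1)q / p^n = n·q/p = n · 0.27382/0.72618.
n = 1.1312 × 0.72618/0.27382 = 3.00 ≈ 3

3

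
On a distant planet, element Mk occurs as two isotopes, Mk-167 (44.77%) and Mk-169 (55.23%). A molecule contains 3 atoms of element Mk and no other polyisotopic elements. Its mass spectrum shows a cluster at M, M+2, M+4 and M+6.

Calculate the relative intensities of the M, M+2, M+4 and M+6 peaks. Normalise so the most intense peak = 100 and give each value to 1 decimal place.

Each Mk atom is independently Mk-167 (p = 0.4477) or Mk-169 (q = 0.5523); the cluster is the binomial expansion (p + q)^3.
P(M) = 0.4477^3 = 0.089735
P(M+2) = 3 × 0.4477^2 × 0.5523^1 = 0.332101
P(M+4) = 3 × 0.4477^1 × 0.5523^2 = 0.409693
P(M+6) = 0.5523^3 = 0.168471
The M+4 peak is largest (0.409693); scaling to 100 gives 21.9 : 81.1 : 100.0 : 41.1.

21.9 : 81.1 : 100.0 : 41.1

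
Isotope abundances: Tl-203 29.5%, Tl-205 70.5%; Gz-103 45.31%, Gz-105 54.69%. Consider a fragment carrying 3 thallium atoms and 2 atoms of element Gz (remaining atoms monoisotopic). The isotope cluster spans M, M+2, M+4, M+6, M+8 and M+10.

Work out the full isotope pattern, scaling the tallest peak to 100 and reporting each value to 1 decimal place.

Thallium pattern (n=3): 0.02567237 : 0.18405787 : 0.43986713 : 0.35040263
Element Gz pattern (n=2): 0.20529961 : 0.49560078 : 0.29909961
Convolve the two distributions (both contribute in 2-u steps):
  M: 0.02567237×0.20529961 = 0.005271
  M+2: 0.02567237×0.49560078 + 0.18405787×0.20529961 = 0.050510
  M+4: 0.02567237×0.29909961 + 0.18405787×0.49560078 + 0.43986713×0.20529961 = 0.189202
  M+6: 0.18405787×0.29909961 + 0.43986713×0.49560078 + 0.35040263×0.20529961 = 0.344988
  M+8: 0.43986713×0.29909961 + 0.35040263×0.49560078 = 0.305224
  M+10: 0.35040263×0.29909961 = 0.104805
Scale to base peak (0.344988) = 100: 1.5 : 14.6 : 54.8 : 100.0 : 88.5 : 30.4

1.5 : 14.6 : 54.8 : 100.0 : 88.5 : 30.4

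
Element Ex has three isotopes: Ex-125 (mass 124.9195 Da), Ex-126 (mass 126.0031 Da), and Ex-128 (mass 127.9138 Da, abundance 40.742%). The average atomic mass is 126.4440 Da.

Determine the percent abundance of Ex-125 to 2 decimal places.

31.15%

Let x and y be the fractions of Ex-125 and Ex-126. Then x + y = 1 − 0.40742 = 0.59258 and 124.9195x + 126.0031y = 126.4440 − 0.40742×127.9138 = 74.329359604.
Substituting: 124.9195x + 126.0031(0.59258 − x) = 74.329359604
(124.9195 − 126.0031)x = -0.337557394  ⇒  x = 0.31151, y = 0.28107
Ex-125: 31.15%, Ex-126: 28.11%.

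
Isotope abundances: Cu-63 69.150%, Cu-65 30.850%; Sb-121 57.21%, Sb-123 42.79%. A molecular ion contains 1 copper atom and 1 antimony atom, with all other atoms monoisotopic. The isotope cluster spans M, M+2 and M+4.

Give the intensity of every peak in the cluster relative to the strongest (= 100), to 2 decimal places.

83.75 : 100.00 : 27.94

Copper pattern (n=1): 0.6915 : 0.3085
Antimony pattern (n=1): 0.5721 : 0.4279
Convolve the two distributions (both contribute in 2-u steps):
  M: 0.6915×0.5721 = 0.395607
  M+2: 0.6915×0.4279 + 0.3085×0.5721 = 0.472386
  M+4: 0.3085×0.4279 = 0.132007
Scale to base peak (0.472386) = 100: 83.75 : 100.00 : 27.94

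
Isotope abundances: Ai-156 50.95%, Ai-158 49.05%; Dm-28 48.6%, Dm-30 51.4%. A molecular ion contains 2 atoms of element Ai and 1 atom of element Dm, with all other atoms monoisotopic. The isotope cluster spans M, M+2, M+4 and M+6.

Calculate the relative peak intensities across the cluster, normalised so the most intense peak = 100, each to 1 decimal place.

Element Ai pattern (n=2): 0.25959025 : 0.4998195 : 0.24059025
Element Dm pattern (n=1): 0.4860 : 0.5140
Convolve the two distributions (both contribute in 2-u steps):
  M: 0.25959025×0.4860 = 0.126161
  M+2: 0.25959025×0.5140 + 0.4998195×0.4860 = 0.376342
  M+4: 0.4998195×0.5140 + 0.24059025×0.4860 = 0.373834
  M+6: 0.24059025×0.5140 = 0.123663
Scale to base peak (0.376342) = 100: 33.5 : 100.0 : 99.3 : 32.9

33.5 : 100.0 : 99.3 : 32.9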